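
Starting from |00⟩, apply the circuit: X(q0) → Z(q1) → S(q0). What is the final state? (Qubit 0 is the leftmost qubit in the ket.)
i|10⟩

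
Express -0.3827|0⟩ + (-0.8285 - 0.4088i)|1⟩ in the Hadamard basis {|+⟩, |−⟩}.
(-0.8564 - 0.2891i)|+⟩ + (0.3152 + 0.2891i)|−⟩

With |ψ⟩ = α|0⟩ + β|1⟩, the Hadamard-basis coefficients are ⟨+|ψ⟩ = (α + β)/√2 and ⟨−|ψ⟩ = (α − β)/√2.
Here α = -0.3827, β = (-0.8285 - 0.4088i): (α + β)/√2 = (-0.8564 - 0.2891i), (α − β)/√2 = (0.3152 + 0.2891i).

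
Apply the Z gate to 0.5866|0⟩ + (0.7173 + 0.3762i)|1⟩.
0.5866|0⟩ + (-0.7173 - 0.3762i)|1⟩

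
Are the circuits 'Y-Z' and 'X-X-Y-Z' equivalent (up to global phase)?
Yes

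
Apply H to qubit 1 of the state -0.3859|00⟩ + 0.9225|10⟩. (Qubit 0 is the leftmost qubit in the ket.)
-0.2729|00⟩ - 0.2729|01⟩ + 0.6523|10⟩ + 0.6523|11⟩

H on qubit 1 mixes each pair of kets that differ only in qubit 1: amplitudes (a, b) of (|…0…⟩, |…1…⟩) become ((a + b)/√2, (a − b)/√2). Kets absent from the input have amplitude 0.
(|00⟩, |01⟩): (a, b) = (-0.3859, 0) → (-0.2729, -0.2729)
(|10⟩, |11⟩): (a, b) = (0.9225, 0) → (0.6523, 0.6523)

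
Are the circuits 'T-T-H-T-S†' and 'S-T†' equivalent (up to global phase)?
No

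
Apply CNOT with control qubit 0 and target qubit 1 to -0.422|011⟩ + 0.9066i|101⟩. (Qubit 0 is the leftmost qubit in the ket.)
-0.422|011⟩ + 0.9066i|111⟩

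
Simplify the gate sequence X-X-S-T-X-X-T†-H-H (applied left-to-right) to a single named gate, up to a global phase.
S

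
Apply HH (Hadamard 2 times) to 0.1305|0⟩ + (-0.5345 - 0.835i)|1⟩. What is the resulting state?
0.1305|0⟩ + (-0.5345 - 0.835i)|1⟩

H² = I, so an even number of Hadamards cancels: H^2 = I and the state is unchanged.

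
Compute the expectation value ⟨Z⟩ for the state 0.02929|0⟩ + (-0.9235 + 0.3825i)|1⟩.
-0.9983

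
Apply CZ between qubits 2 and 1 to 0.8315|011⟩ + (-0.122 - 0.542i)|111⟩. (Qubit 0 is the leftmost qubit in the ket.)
-0.8315|011⟩ + (0.122 + 0.542i)|111⟩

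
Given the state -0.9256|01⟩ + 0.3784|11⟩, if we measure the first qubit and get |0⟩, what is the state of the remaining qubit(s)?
-|1⟩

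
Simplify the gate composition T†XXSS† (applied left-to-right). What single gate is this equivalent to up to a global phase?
T†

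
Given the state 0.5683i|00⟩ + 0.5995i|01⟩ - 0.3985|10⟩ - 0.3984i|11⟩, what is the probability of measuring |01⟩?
0.3594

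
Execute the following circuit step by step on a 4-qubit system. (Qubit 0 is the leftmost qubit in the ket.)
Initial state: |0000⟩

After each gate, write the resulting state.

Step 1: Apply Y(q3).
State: i|0001⟩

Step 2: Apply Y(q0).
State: -|1001⟩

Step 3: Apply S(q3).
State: -i|1001⟩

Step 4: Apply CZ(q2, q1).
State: -i|1001⟩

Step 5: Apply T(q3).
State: (1/√2 - (1/√2)i)|1001⟩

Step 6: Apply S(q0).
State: (1/√2 + (1/√2)i)|1001⟩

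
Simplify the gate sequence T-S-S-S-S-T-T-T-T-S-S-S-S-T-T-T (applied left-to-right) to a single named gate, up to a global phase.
I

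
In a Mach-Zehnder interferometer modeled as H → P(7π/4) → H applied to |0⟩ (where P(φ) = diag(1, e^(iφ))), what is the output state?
(0.8536 - (1/√8)i)|0⟩ + (0.1464 + (1/√8)i)|1⟩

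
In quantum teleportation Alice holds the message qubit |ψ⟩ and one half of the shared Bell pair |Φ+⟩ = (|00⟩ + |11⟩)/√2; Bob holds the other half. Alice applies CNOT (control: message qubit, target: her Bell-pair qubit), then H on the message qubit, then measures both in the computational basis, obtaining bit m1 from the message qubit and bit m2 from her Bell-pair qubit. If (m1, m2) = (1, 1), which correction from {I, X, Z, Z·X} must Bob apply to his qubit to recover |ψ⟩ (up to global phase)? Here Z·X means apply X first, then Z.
Z·X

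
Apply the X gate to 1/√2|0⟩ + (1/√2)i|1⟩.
(1/√2)i|0⟩ + 1/√2|1⟩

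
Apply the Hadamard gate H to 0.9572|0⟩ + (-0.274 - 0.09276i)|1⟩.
(0.4831 - 0.06559i)|0⟩ + (0.8706 + 0.06559i)|1⟩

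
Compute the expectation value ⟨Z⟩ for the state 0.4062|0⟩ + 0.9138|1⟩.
-0.67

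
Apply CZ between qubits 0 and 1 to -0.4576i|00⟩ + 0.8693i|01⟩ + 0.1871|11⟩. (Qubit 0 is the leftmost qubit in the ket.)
-0.4576i|00⟩ + 0.8693i|01⟩ - 0.1871|11⟩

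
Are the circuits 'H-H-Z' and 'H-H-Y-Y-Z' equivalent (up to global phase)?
Yes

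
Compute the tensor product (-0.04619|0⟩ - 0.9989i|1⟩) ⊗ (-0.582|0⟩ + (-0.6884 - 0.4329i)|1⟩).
0.02688|00⟩ + (0.0318 + 0.02i)|01⟩ + 0.5814i|10⟩ + (-0.4324 + 0.6876i)|11⟩

amp(|b₁b₂…⟩) = product of the factor amplitudes for bits b₁, b₂, …; only kets whose every factor amplitude is nonzero survive.
|00⟩: (-0.04619)(-0.582) = 0.02688
|01⟩: (-0.04619)(-0.6884 - 0.4329i) = (0.0318 + 0.02i)
|10⟩: (-0.9989i)(-0.582) = 0.5814i
|11⟩: (-0.9989i)(-0.6884 - 0.4329i) = (-0.4324 + 0.6876i)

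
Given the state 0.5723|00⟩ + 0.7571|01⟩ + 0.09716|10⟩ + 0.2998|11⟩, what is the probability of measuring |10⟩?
0.00944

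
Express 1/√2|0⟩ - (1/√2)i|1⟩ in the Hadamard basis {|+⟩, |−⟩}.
(1/2 - (1/2)i)|+⟩ + (1/2 + (1/2)i)|−⟩

With |ψ⟩ = α|0⟩ + β|1⟩, the Hadamard-basis coefficients are ⟨+|ψ⟩ = (α + β)/√2 and ⟨−|ψ⟩ = (α − β)/√2.
Here α = 1/√2, β = -(1/√2)i: (α + β)/√2 = (1/2 - (1/2)i), (α − β)/√2 = (1/2 + (1/2)i).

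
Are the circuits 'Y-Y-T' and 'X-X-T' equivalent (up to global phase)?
Yes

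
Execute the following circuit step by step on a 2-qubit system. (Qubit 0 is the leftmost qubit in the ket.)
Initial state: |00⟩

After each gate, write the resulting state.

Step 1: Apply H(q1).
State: 1/√2|00⟩ + 1/√2|01⟩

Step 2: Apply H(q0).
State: 1/2|00⟩ + 1/2|01⟩ + 1/2|10⟩ + 1/2|11⟩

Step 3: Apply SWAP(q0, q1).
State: 1/2|00⟩ + 1/2|01⟩ + 1/2|10⟩ + 1/2|11⟩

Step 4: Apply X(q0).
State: 1/2|00⟩ + 1/2|01⟩ + 1/2|10⟩ + 1/2|11⟩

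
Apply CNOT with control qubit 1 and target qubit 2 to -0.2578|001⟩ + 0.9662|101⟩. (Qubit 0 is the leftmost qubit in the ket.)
-0.2578|001⟩ + 0.9662|101⟩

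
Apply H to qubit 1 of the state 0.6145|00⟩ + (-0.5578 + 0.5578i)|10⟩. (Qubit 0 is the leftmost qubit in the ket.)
0.4345|00⟩ + 0.4345|01⟩ + (-0.3944 + 0.3944i)|10⟩ + (-0.3944 + 0.3944i)|11⟩

H on qubit 1 mixes each pair of kets that differ only in qubit 1: amplitudes (a, b) of (|…0…⟩, |…1…⟩) become ((a + b)/√2, (a − b)/√2). Kets absent from the input have amplitude 0.
(|00⟩, |01⟩): (a, b) = (0.6145, 0) → (0.4345, 0.4345)
(|10⟩, |11⟩): (a, b) = ((-0.5578 + 0.5578i), 0) → ((-0.3944 + 0.3944i), (-0.3944 + 0.3944i))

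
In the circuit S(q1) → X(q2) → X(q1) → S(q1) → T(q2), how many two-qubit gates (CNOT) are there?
0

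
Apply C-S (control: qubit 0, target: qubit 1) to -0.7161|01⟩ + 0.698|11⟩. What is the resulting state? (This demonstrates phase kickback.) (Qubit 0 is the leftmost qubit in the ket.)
-0.7161|01⟩ + 0.698i|11⟩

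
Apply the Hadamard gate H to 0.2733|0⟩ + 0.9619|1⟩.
0.8734|0⟩ - 0.4869|1⟩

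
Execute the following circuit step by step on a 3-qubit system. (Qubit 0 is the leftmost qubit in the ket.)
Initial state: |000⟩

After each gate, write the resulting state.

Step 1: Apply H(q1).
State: 1/√2|000⟩ + 1/√2|010⟩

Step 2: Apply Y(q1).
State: -(1/√2)i|000⟩ + (1/√2)i|010⟩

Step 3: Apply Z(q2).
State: -(1/√2)i|000⟩ + (1/√2)i|010⟩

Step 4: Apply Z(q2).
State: -(1/√2)i|000⟩ + (1/√2)i|010⟩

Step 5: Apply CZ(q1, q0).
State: -(1/√2)i|000⟩ + (1/√2)i|010⟩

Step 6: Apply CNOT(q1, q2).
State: -(1/√2)i|000⟩ + (1/√2)i|011⟩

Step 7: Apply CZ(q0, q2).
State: -(1/√2)i|000⟩ + (1/√2)i|011⟩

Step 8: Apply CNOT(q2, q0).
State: -(1/√2)i|000⟩ + (1/√2)i|111⟩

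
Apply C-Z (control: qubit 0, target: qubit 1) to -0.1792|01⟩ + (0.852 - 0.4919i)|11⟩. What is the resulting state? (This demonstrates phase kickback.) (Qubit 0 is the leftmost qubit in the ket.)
-0.1792|01⟩ + (-0.852 + 0.4919i)|11⟩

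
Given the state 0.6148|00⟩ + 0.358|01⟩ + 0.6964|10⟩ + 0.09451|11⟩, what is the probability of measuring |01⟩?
0.1282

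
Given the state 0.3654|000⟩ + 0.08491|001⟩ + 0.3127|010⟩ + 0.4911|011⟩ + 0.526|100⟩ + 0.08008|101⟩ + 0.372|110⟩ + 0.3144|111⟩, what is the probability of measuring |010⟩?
0.09778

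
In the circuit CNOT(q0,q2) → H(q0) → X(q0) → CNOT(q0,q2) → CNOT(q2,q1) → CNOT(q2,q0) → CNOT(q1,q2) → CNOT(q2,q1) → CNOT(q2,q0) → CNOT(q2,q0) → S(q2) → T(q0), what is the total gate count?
12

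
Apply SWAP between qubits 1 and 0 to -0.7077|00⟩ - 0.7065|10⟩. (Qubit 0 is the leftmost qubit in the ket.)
-0.7077|00⟩ - 0.7065|01⟩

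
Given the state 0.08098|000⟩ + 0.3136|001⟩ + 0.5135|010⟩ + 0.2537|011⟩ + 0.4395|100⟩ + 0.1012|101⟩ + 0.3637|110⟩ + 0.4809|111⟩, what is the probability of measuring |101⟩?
0.01024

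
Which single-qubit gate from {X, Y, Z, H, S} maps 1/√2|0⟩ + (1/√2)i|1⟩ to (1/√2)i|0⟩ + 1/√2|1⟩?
X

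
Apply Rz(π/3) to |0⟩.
(0.866 - (1/2)i)|0⟩

Rz(π/3) = [[e^(−iθ/2), 0], [0, e^(iθ/2)]] with e^(±iθ/2) = cos(θ/2) ± i·sin(θ/2); θ = π/3, cos(θ/2) ≈ 0.866025, sin(θ/2) ≈ 0.5.
With a = amp(|0⟩) = 1 and b = amp(|1⟩) = 0:
new amp(|0⟩) = (0.866025 - 0.5i)·a = (0.866 - (1/2)i)
new amp(|1⟩) = (0.866025 + 0.5i)·b = 0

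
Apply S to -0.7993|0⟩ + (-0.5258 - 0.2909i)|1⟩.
-0.7993|0⟩ + (0.2909 - 0.5258i)|1⟩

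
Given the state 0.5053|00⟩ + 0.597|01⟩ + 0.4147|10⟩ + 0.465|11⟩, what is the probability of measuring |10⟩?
0.172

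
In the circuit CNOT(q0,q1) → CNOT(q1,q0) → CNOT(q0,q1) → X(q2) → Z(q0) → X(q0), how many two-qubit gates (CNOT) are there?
3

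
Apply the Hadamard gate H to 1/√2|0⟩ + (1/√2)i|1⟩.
(1/2 + (1/2)i)|0⟩ + (1/2 - (1/2)i)|1⟩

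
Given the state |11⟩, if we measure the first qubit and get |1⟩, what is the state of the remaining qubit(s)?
|1⟩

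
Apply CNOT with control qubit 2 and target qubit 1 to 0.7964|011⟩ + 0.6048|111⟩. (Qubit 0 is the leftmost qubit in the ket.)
0.7964|001⟩ + 0.6048|101⟩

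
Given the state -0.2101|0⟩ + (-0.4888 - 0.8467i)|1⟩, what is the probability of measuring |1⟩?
0.9558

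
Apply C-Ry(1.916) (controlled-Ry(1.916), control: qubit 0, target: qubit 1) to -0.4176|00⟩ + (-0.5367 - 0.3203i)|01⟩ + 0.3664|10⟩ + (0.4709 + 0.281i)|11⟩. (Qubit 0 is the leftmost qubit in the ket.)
-0.4176|00⟩ + (-0.5367 - 0.3203i)|01⟩ + (-0.1745 - 0.2299i)|10⟩ + (0.5706 + 0.1616i)|11⟩

C-Ry(1.916) leaves the control-|0⟩ kets |00⟩, |01⟩ unchanged and applies Ry(1.916) to qubit 1 on the control-|1⟩ pair (|10⟩, |11⟩).
Ry(1.916) = [[cos(θ/2), −sin(θ/2)], [sin(θ/2), cos(θ/2)]]; θ = 1.916, cos(θ/2) ≈ 0.575157, sin(θ/2) ≈ 0.818043.
With a = amp(|10⟩) = 0.3664 and b = amp(|11⟩) = (0.4709 + 0.281i):
new amp(|10⟩) = (0.575157)·a + (-0.818043)·b = (-0.1745 - 0.2299i)
new amp(|11⟩) = (0.818043)·a + (0.575157)·b = (0.5706 + 0.1616i)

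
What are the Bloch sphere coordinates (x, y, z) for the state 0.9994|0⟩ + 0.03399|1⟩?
(0.06794, 0, 0.9976)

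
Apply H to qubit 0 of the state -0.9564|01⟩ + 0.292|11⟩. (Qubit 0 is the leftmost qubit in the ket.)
-0.4698|01⟩ - 0.8828|11⟩

H on qubit 0 mixes each pair of kets that differ only in qubit 0: amplitudes (a, b) of (|…0…⟩, |…1…⟩) become ((a + b)/√2, (a − b)/√2). Kets absent from the input have amplitude 0.
(|01⟩, |11⟩): (a, b) = (-0.9564, 0.292) → (-0.4698, -0.8828)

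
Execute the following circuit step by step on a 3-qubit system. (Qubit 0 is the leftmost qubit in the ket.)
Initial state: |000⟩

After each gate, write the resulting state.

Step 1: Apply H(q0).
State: 1/√2|000⟩ + 1/√2|100⟩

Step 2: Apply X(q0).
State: 1/√2|000⟩ + 1/√2|100⟩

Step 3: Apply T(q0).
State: 1/√2|000⟩ + (1/2 + (1/2)i)|100⟩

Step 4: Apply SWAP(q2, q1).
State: 1/√2|000⟩ + (1/2 + (1/2)i)|100⟩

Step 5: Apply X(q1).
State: 1/√2|010⟩ + (1/2 + (1/2)i)|110⟩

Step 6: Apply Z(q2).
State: 1/√2|010⟩ + (1/2 + (1/2)i)|110⟩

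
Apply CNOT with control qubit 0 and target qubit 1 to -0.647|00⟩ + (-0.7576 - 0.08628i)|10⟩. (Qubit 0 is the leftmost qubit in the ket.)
-0.647|00⟩ + (-0.7576 - 0.08628i)|11⟩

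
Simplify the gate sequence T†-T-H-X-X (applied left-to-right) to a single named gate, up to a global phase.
H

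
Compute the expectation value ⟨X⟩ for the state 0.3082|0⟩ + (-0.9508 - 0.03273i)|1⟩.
-0.5861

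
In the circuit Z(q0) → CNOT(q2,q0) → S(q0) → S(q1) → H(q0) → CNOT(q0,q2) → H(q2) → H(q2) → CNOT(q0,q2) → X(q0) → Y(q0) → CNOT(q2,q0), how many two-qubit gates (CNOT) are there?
4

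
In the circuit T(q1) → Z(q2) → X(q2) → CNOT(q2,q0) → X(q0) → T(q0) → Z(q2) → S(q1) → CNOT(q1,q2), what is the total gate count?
9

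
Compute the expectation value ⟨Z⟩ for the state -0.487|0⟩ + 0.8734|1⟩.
-0.5257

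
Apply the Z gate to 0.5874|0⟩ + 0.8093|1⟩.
0.5874|0⟩ - 0.8093|1⟩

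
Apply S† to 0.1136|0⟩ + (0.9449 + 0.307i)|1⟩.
0.1136|0⟩ + (0.307 - 0.9449i)|1⟩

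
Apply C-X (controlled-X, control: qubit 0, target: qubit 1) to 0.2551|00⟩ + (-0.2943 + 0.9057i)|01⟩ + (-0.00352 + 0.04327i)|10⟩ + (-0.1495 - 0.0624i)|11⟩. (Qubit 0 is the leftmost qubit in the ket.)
0.2551|00⟩ + (-0.2943 + 0.9057i)|01⟩ + (-0.1495 - 0.0624i)|10⟩ + (-0.00352 + 0.04327i)|11⟩

C-X leaves the control-|0⟩ kets |00⟩, |01⟩ unchanged and applies X to qubit 1 on the control-|1⟩ pair (|10⟩, |11⟩).
X = [[0, 1], [1, 0]].
With a = amp(|10⟩) = (-0.00352 + 0.04327i) and b = amp(|11⟩) = (-0.1495 - 0.0624i):
new amp(|10⟩) = (1)·b = (-0.1495 - 0.0624i)
new amp(|11⟩) = (1)·a = (-0.00352 + 0.04327i)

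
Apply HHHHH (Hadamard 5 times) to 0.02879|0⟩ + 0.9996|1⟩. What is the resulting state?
0.7272|0⟩ - 0.6865|1⟩

H² = I, so H^5 = H: a single Hadamard. With (a, b) = (0.02879, 0.9996), H gives ((a + b)/√2, (a − b)/√2) = (0.7272, -0.6865).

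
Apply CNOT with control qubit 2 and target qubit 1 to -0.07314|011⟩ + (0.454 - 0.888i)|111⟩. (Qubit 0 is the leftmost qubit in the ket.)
-0.07314|001⟩ + (0.454 - 0.888i)|101⟩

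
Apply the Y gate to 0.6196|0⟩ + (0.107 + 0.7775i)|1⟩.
(0.7775 - 0.107i)|0⟩ + 0.6196i|1⟩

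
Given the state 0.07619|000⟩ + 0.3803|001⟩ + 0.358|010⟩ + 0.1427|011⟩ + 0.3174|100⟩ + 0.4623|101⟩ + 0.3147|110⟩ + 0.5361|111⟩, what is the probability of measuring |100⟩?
0.1007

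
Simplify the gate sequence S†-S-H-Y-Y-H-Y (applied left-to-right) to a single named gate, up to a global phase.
Y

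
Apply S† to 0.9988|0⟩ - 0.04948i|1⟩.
0.9988|0⟩ - 0.04948|1⟩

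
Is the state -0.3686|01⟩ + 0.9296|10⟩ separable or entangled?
Entangled

Writing the state as a|00⟩ + b|01⟩ + c|10⟩ + d|11⟩, it is a product state iff ad − bc = 0.
Here (a, b, c, d) = (0, -0.3686, 0.9296, 0): ad − bc = (0)(0) − (-0.3686)(0.9296) = 0.3427 ≠ 0, so the state is entangled.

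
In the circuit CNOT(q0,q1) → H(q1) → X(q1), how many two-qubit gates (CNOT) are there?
1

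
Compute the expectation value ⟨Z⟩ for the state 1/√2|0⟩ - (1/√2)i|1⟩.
0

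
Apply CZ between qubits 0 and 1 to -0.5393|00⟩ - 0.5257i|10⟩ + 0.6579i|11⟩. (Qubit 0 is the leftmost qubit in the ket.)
-0.5393|00⟩ - 0.5257i|10⟩ - 0.6579i|11⟩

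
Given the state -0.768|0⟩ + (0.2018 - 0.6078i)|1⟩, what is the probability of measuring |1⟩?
0.4101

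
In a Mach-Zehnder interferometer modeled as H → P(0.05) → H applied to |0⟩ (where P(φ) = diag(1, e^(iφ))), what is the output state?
(0.9994 + 0.02499i)|0⟩ + (0.0006249 - 0.02499i)|1⟩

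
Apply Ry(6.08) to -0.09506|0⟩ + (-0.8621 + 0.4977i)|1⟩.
(0.182 - 0.05048i)|0⟩ + (0.848 - 0.4951i)|1⟩

Ry(6.08) = [[cos(θ/2), −sin(θ/2)], [sin(θ/2), cos(θ/2)]]; θ = 6.08, cos(θ/2) ≈ -0.994844, sin(θ/2) ≈ 0.101418.
With a = amp(|0⟩) = -0.09506 and b = amp(|1⟩) = (-0.8621 + 0.4977i):
new amp(|0⟩) = (-0.994844)·a + (-0.101418)·b = (0.182 - 0.05048i)
new amp(|1⟩) = (0.101418)·a + (-0.994844)·b = (0.848 - 0.4951i)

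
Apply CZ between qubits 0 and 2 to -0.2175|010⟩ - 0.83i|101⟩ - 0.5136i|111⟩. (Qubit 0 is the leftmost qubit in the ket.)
-0.2175|010⟩ + 0.83i|101⟩ + 0.5136i|111⟩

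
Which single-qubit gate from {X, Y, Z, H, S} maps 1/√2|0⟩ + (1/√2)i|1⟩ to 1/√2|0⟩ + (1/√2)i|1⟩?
Y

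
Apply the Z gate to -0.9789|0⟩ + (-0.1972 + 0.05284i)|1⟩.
-0.9789|0⟩ + (0.1972 - 0.05284i)|1⟩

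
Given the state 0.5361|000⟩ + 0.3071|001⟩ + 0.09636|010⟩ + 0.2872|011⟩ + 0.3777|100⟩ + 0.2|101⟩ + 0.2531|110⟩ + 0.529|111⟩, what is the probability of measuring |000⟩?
0.2874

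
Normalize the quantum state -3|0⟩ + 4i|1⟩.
-0.6|0⟩ + 0.8i|1⟩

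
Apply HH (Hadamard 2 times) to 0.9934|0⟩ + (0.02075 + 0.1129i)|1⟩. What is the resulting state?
0.9934|0⟩ + (0.02075 + 0.1129i)|1⟩

H² = I, so an even number of Hadamards cancels: H^2 = I and the state is unchanged.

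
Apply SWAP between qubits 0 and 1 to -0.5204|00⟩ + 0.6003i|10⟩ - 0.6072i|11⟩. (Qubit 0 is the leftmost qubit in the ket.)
-0.5204|00⟩ + 0.6003i|01⟩ - 0.6072i|11⟩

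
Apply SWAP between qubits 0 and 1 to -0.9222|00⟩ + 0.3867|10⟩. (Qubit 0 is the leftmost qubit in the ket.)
-0.9222|00⟩ + 0.3867|01⟩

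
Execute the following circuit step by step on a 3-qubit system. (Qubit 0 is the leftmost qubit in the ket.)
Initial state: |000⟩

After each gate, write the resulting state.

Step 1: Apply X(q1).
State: |010⟩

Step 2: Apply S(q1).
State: i|010⟩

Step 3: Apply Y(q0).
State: -|110⟩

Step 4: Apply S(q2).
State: -|110⟩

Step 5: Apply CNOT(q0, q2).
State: -|111⟩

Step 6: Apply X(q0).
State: -|011⟩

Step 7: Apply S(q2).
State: -i|011⟩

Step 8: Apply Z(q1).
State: i|011⟩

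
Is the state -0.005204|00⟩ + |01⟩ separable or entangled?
Separable

Writing the state as a|00⟩ + b|01⟩ + c|10⟩ + d|11⟩, it is a product state iff ad − bc = 0.
Here (a, b, c, d) = (-0.005204, 1, 0, 0): ad − bc = (-0.005204)(0) − (1)(0) = 0, so the state is separable.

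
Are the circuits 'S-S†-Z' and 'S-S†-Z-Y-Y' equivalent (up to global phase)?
Yes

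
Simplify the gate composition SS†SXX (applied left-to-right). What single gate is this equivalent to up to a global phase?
S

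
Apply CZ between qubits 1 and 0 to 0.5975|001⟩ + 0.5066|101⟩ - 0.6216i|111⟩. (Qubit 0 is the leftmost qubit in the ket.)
0.5975|001⟩ + 0.5066|101⟩ + 0.6216i|111⟩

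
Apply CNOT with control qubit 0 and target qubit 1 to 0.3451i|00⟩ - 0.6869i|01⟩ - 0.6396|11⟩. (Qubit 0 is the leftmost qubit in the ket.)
0.3451i|00⟩ - 0.6869i|01⟩ - 0.6396|10⟩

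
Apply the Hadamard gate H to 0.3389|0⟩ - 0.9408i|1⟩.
(0.2396 - 0.6652i)|0⟩ + (0.2396 + 0.6652i)|1⟩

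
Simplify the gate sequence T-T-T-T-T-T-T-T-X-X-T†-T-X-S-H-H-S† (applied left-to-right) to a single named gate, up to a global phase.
X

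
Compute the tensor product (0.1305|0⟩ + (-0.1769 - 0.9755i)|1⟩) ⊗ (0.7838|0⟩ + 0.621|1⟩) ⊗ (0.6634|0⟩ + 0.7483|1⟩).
0.06786|000⟩ + 0.07654|001⟩ + 0.05376|010⟩ + 0.06064|011⟩ + (-0.09198 - 0.5072i)|100⟩ + (-0.1038 - 0.5721i)|101⟩ + (-0.07288 - 0.4019i)|110⟩ + (-0.0822 - 0.4533i)|111⟩

amp(|b₁b₂…⟩) = product of the factor amplitudes for bits b₁, b₂, …; only kets whose every factor amplitude is nonzero survive.
|000⟩: (0.1305)(0.7838)(0.6634) = 0.06786
|001⟩: (0.1305)(0.7838)(0.7483) = 0.07654
|010⟩: (0.1305)(0.621)(0.6634) = 0.05376
|011⟩: (0.1305)(0.621)(0.7483) = 0.06064
|100⟩: (-0.1769 - 0.9755i)(0.7838)(0.6634) = (-0.09198 - 0.5072i)
|101⟩: (-0.1769 - 0.9755i)(0.7838)(0.7483) = (-0.1038 - 0.5721i)
|110⟩: (-0.1769 - 0.9755i)(0.621)(0.6634) = (-0.07288 - 0.4019i)
|111⟩: (-0.1769 - 0.9755i)(0.621)(0.7483) = (-0.0822 - 0.4533i)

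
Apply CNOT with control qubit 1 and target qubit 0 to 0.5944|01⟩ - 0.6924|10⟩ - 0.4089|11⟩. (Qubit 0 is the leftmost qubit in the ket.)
-0.4089|01⟩ - 0.6924|10⟩ + 0.5944|11⟩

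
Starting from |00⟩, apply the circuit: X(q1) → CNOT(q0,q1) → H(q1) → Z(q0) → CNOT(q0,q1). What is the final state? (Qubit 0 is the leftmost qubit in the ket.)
1/√2|00⟩ - 1/√2|01⟩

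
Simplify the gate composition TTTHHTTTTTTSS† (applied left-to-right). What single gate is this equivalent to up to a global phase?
T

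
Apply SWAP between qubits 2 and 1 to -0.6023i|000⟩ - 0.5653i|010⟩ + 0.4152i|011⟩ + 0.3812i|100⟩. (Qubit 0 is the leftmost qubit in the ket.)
-0.6023i|000⟩ - 0.5653i|001⟩ + 0.4152i|011⟩ + 0.3812i|100⟩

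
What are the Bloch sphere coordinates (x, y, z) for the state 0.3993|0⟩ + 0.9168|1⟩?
(0.7322, 0, -0.6811)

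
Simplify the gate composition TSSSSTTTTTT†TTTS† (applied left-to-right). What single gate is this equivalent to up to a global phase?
S†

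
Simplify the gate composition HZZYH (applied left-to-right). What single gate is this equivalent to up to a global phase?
Y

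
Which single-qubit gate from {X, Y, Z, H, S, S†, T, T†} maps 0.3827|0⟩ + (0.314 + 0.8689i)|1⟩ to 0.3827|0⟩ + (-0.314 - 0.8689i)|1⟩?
Z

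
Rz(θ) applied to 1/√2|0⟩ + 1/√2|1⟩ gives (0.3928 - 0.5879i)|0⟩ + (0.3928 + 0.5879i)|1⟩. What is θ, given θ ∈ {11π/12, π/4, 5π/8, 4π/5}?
5π/8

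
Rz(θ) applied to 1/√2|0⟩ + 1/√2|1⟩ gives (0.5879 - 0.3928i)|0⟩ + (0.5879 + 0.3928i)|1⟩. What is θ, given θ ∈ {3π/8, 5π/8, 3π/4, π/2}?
3π/8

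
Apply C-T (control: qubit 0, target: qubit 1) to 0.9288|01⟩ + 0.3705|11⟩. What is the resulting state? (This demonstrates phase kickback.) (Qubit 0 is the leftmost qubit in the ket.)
0.9288|01⟩ + (0.262 + 0.262i)|11⟩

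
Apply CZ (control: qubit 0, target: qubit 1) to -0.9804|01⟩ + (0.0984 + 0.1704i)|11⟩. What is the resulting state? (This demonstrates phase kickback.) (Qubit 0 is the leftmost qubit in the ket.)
-0.9804|01⟩ + (-0.0984 - 0.1704i)|11⟩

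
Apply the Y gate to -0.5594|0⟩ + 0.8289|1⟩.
-0.8289i|0⟩ - 0.5594i|1⟩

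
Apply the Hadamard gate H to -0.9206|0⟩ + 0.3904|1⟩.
-0.3749|0⟩ - 0.927|1⟩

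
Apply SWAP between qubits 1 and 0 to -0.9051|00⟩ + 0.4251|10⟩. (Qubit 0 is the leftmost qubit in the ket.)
-0.9051|00⟩ + 0.4251|01⟩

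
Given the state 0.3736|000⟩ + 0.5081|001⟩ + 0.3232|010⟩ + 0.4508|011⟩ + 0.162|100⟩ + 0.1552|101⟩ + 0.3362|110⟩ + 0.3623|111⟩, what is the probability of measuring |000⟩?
0.1396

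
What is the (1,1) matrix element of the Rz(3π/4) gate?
(0.3827 + 0.9239i)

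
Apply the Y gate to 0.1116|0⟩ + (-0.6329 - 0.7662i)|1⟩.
(-0.7662 + 0.6329i)|0⟩ + 0.1116i|1⟩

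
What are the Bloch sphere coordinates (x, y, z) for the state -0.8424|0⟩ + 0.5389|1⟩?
(-0.9079, 0, 0.4192)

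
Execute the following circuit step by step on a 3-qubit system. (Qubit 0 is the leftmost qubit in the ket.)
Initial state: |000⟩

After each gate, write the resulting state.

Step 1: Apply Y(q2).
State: i|001⟩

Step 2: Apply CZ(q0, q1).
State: i|001⟩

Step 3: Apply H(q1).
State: (1/√2)i|001⟩ + (1/√2)i|011⟩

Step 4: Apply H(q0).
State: (1/2)i|001⟩ + (1/2)i|011⟩ + (1/2)i|101⟩ + (1/2)i|111⟩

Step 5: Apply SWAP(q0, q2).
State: (1/2)i|100⟩ + (1/2)i|101⟩ + (1/2)i|110⟩ + (1/2)i|111⟩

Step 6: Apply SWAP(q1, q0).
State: (1/2)i|010⟩ + (1/2)i|011⟩ + (1/2)i|110⟩ + (1/2)i|111⟩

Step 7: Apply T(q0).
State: (1/2)i|010⟩ + (1/2)i|011⟩ + (-1/√8 + (1/√8)i)|110⟩ + (-1/√8 + (1/√8)i)|111⟩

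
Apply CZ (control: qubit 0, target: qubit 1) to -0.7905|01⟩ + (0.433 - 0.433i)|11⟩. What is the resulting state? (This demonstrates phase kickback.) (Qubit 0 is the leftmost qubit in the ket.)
-0.7905|01⟩ + (-0.433 + 0.433i)|11⟩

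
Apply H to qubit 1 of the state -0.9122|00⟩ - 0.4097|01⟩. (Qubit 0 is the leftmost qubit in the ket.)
-0.9347|00⟩ - 0.3553|01⟩

H on qubit 1 mixes each pair of kets that differ only in qubit 1: amplitudes (a, b) of (|…0…⟩, |…1…⟩) become ((a + b)/√2, (a − b)/√2). Kets absent from the input have amplitude 0.
(|00⟩, |01⟩): (a, b) = (-0.9122, -0.4097) → (-0.9347, -0.3553)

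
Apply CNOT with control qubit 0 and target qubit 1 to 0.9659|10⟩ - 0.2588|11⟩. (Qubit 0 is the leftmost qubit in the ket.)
-0.2588|10⟩ + 0.9659|11⟩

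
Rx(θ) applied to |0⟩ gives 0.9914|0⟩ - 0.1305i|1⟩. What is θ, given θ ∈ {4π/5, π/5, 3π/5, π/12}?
π/12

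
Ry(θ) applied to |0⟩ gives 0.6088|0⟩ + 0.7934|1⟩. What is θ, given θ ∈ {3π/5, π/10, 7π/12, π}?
7π/12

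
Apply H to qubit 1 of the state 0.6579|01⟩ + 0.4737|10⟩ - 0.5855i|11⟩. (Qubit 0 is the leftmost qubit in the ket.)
0.4652|00⟩ - 0.4652|01⟩ + (0.335 - 0.414i)|10⟩ + (0.335 + 0.414i)|11⟩

H on qubit 1 mixes each pair of kets that differ only in qubit 1: amplitudes (a, b) of (|…0…⟩, |…1…⟩) become ((a + b)/√2, (a − b)/√2). Kets absent from the input have amplitude 0.
(|00⟩, |01⟩): (a, b) = (0, 0.6579) → (0.4652, -0.4652)
(|10⟩, |11⟩): (a, b) = (0.4737, -0.5855i) → ((0.335 - 0.414i), (0.335 + 0.414i))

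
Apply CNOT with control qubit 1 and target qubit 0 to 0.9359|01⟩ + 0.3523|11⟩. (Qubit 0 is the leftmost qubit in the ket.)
0.3523|01⟩ + 0.9359|11⟩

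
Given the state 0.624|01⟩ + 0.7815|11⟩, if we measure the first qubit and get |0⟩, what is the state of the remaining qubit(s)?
|1⟩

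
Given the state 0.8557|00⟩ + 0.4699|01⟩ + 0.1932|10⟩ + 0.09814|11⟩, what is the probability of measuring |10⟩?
0.03733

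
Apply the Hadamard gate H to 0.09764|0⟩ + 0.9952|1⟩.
0.7728|0⟩ - 0.6347|1⟩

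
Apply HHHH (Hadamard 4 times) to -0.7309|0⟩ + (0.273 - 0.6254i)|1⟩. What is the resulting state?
-0.7309|0⟩ + (0.273 - 0.6254i)|1⟩

H² = I, so an even number of Hadamards cancels: H^4 = I and the state is unchanged.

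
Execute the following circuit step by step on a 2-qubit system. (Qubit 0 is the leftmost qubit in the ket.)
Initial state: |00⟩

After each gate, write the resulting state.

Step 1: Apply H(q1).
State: 1/√2|00⟩ + 1/√2|01⟩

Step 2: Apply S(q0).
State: 1/√2|00⟩ + 1/√2|01⟩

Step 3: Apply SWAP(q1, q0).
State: 1/√2|00⟩ + 1/√2|10⟩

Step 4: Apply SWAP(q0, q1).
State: 1/√2|00⟩ + 1/√2|01⟩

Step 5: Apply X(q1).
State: 1/√2|00⟩ + 1/√2|01⟩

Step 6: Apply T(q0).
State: 1/√2|00⟩ + 1/√2|01⟩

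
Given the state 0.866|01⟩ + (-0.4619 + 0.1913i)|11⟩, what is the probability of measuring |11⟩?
0.2499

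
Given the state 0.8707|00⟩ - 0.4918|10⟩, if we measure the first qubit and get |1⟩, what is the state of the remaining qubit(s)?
-|0⟩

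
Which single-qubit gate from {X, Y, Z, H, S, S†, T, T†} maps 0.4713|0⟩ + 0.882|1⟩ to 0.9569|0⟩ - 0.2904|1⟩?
H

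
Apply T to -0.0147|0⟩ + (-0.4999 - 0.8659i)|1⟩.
-0.0147|0⟩ + (0.2588 - 0.9658i)|1⟩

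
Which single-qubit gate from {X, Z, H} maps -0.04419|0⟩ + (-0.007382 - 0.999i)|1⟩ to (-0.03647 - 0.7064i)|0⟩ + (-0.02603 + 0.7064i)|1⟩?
H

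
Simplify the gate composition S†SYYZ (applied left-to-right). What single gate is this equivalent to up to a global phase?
Z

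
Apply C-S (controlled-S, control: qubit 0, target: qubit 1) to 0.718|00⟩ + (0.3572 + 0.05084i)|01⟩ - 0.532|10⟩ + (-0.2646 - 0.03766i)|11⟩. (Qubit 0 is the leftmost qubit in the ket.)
0.718|00⟩ + (0.3572 + 0.05084i)|01⟩ - 0.532|10⟩ + (0.03766 - 0.2646i)|11⟩

C-S leaves the control-|0⟩ kets |00⟩, |01⟩ unchanged and applies S to qubit 1 on the control-|1⟩ pair (|10⟩, |11⟩).
S = [[1, 0], [0, i]].
With a = amp(|10⟩) = -0.532 and b = amp(|11⟩) = (-0.2646 - 0.03766i):
new amp(|10⟩) = (1)·a = -0.532
new amp(|11⟩) = (i)·b = (0.03766 - 0.2646i)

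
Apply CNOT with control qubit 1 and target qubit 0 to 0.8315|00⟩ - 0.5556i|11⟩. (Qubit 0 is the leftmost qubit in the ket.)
0.8315|00⟩ - 0.5556i|01⟩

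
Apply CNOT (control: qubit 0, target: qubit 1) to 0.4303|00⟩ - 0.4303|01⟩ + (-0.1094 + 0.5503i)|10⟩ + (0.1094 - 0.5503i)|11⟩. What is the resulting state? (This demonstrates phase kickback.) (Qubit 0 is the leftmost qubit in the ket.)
0.4303|00⟩ - 0.4303|01⟩ + (0.1094 - 0.5503i)|10⟩ + (-0.1094 + 0.5503i)|11⟩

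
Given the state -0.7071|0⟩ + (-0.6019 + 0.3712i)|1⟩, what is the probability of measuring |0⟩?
0.5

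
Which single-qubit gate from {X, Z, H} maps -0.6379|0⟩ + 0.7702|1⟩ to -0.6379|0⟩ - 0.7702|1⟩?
Z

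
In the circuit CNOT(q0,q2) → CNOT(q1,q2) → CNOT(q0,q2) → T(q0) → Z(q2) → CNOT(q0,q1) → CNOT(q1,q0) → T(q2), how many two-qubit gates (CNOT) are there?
5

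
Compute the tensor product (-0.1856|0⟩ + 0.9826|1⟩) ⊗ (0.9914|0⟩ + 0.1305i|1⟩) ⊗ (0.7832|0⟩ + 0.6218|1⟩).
-0.1441|000⟩ - 0.1144|001⟩ - 0.01897i|010⟩ - 0.01506i|011⟩ + 0.763|100⟩ + 0.6057|101⟩ + 0.1004i|110⟩ + 0.07973i|111⟩

amp(|b₁b₂…⟩) = product of the factor amplitudes for bits b₁, b₂, …; only kets whose every factor amplitude is nonzero survive.
|000⟩: (-0.1856)(0.9914)(0.7832) = -0.1441
|001⟩: (-0.1856)(0.9914)(0.6218) = -0.1144
|010⟩: (-0.1856)(0.1305i)(0.7832) = -0.01897i
|011⟩: (-0.1856)(0.1305i)(0.6218) = -0.01506i
|100⟩: (0.9826)(0.9914)(0.7832) = 0.763
|101⟩: (0.9826)(0.9914)(0.6218) = 0.6057
|110⟩: (0.9826)(0.1305i)(0.7832) = 0.1004i
|111⟩: (0.9826)(0.1305i)(0.6218) = 0.07973i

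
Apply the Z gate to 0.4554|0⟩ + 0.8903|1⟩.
0.4554|0⟩ - 0.8903|1⟩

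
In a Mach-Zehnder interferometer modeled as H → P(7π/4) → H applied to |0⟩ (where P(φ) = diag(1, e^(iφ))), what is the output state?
(0.8536 - (1/√8)i)|0⟩ + (0.1464 + (1/√8)i)|1⟩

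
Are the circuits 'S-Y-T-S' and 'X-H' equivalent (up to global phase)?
No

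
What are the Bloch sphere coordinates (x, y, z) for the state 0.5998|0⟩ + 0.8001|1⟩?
(0.9598, 0, -0.2804)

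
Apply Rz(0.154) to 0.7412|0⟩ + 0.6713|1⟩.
(0.739 - 0.05702i)|0⟩ + (0.6693 + 0.05164i)|1⟩

Rz(0.154) = [[e^(−iθ/2), 0], [0, e^(iθ/2)]] with e^(±iθ/2) = cos(θ/2) ± i·sin(θ/2); θ = 0.154, cos(θ/2) ≈ 0.997037, sin(θ/2) ≈ 0.0769239.
With a = amp(|0⟩) = 0.7412 and b = amp(|1⟩) = 0.6713:
new amp(|0⟩) = (0.997037 - 0.0769239i)·a = (0.739 - 0.05702i)
new amp(|1⟩) = (0.997037 + 0.0769239i)·b = (0.6693 + 0.05164i)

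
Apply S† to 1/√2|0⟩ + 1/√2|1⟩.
1/√2|0⟩ - (1/√2)i|1⟩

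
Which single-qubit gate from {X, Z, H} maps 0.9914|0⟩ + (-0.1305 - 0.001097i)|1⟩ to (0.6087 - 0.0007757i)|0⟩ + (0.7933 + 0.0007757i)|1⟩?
H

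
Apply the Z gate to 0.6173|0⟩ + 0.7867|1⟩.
0.6173|0⟩ - 0.7867|1⟩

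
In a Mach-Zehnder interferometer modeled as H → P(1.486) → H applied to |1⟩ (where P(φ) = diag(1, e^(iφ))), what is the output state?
(0.4577 - 0.4982i)|0⟩ + (0.5423 + 0.4982i)|1⟩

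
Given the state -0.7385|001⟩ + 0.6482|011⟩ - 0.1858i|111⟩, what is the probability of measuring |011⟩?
0.4202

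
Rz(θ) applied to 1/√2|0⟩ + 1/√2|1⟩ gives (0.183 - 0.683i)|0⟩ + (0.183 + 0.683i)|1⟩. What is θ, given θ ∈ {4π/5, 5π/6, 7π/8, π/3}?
5π/6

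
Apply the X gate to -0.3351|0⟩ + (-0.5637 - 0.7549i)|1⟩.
(-0.5637 - 0.7549i)|0⟩ - 0.3351|1⟩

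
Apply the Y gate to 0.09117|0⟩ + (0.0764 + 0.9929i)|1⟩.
(0.9929 - 0.0764i)|0⟩ + 0.09117i|1⟩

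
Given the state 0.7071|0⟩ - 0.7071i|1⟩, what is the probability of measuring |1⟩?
0.5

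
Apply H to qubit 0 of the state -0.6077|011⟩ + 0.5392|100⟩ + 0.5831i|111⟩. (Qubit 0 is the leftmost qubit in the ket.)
0.3813|000⟩ + (-0.4297 + 0.4123i)|011⟩ - 0.3813|100⟩ + (-0.4297 - 0.4123i)|111⟩

H on qubit 0 mixes each pair of kets that differ only in qubit 0: amplitudes (a, b) of (|…0…⟩, |…1…⟩) become ((a + b)/√2, (a − b)/√2). Kets absent from the input have amplitude 0.
(|000⟩, |100⟩): (a, b) = (0, 0.5392) → (0.3813, -0.3813)
(|011⟩, |111⟩): (a, b) = (-0.6077, 0.5831i) → ((-0.4297 + 0.4123i), (-0.4297 - 0.4123i))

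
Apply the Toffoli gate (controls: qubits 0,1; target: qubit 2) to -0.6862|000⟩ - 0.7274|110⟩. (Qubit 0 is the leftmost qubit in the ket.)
-0.6862|000⟩ - 0.7274|111⟩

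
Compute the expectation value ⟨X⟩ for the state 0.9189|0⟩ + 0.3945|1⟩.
0.725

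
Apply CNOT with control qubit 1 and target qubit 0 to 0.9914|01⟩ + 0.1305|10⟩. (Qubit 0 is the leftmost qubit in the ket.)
0.1305|10⟩ + 0.9914|11⟩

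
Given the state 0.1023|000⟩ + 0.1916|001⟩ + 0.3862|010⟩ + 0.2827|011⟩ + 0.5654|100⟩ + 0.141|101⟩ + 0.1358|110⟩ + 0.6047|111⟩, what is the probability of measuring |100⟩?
0.3197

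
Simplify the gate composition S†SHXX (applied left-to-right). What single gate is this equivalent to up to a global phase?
H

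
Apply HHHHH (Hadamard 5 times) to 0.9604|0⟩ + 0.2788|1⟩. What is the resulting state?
0.8762|0⟩ + 0.482|1⟩

H² = I, so H^5 = H: a single Hadamard. With (a, b) = (0.9604, 0.2788), H gives ((a + b)/√2, (a − b)/√2) = (0.8762, 0.482).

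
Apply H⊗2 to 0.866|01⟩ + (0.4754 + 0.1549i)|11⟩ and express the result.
(0.6707 + 0.07745i)|00⟩ + (-0.6707 - 0.07745i)|01⟩ + (0.1953 - 0.07745i)|10⟩ + (-0.1953 + 0.07745i)|11⟩

H⊗2 gives amp(|y⟩) = (1/2) Σ_x (−1)^(x·y) amp(|x⟩), where x·y is the number of positions in which both x and y have a 1.
|00⟩: (0.866 + (0.4754 + 0.1549i))/2 = (0.6707 + 0.07745i)
|01⟩: (-0.866 - (0.4754 + 0.1549i))/2 = (-0.6707 - 0.07745i)
|10⟩: (0.866 - (0.4754 + 0.1549i))/2 = (0.1953 - 0.07745i)
|11⟩: (-0.866 + (0.4754 + 0.1549i))/2 = (-0.1953 + 0.07745i)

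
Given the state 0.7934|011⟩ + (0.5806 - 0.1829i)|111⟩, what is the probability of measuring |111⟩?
0.3705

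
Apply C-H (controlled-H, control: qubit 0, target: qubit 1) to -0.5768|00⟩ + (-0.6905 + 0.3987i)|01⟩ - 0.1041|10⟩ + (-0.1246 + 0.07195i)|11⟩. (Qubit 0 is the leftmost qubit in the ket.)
-0.5768|00⟩ + (-0.6905 + 0.3987i)|01⟩ + (-0.1617 + 0.05088i)|10⟩ + (0.0145 - 0.05088i)|11⟩

C-H leaves the control-|0⟩ kets |00⟩, |01⟩ unchanged and applies H to qubit 1 on the control-|1⟩ pair (|10⟩, |11⟩).
H = [[1/√2, 1/√2], [1/√2, -1/√2]].
With a = amp(|10⟩) = -0.1041 and b = amp(|11⟩) = (-0.1246 + 0.07195i):
new amp(|10⟩) = (1/√2)·a + (1/√2)·b = (-0.1617 + 0.05088i)
new amp(|11⟩) = (1/√2)·a + (-1/√2)·b = (0.0145 - 0.05088i)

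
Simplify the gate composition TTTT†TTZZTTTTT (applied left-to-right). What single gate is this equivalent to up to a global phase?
T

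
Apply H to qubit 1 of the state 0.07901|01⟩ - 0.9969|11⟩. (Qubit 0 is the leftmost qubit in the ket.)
0.05587|00⟩ - 0.05587|01⟩ - 0.7049|10⟩ + 0.7049|11⟩

H on qubit 1 mixes each pair of kets that differ only in qubit 1: amplitudes (a, b) of (|…0…⟩, |…1…⟩) become ((a + b)/√2, (a − b)/√2). Kets absent from the input have amplitude 0.
(|00⟩, |01⟩): (a, b) = (0, 0.07901) → (0.05587, -0.05587)
(|10⟩, |11⟩): (a, b) = (0, -0.9969) → (-0.7049, 0.7049)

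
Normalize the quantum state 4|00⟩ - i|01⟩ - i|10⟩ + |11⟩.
0.9177|00⟩ - 0.2294i|01⟩ - 0.2294i|10⟩ + 0.2294|11⟩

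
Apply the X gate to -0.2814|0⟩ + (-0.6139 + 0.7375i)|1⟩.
(-0.6139 + 0.7375i)|0⟩ - 0.2814|1⟩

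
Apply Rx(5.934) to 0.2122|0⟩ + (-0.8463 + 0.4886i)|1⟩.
(-0.1241 + 0.147i)|0⟩ + (0.8334 - 0.518i)|1⟩

Rx(5.934) = [[cos(θ/2), −i·sin(θ/2)], [−i·sin(θ/2), cos(θ/2)]]; θ = 5.934, cos(θ/2) ≈ -0.984797, sin(θ/2) ≈ 0.173707.
With a = amp(|0⟩) = 0.2122 and b = amp(|1⟩) = (-0.8463 + 0.4886i):
new amp(|0⟩) = (-0.984797)·a + (-0.173707i)·b = (-0.1241 + 0.147i)
new amp(|1⟩) = (-0.173707i)·a + (-0.984797)·b = (0.8334 - 0.518i)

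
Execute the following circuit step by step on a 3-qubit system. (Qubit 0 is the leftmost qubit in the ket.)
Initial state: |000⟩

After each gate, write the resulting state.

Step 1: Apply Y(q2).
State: i|001⟩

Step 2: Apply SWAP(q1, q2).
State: i|010⟩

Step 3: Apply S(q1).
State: -|010⟩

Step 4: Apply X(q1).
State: -|000⟩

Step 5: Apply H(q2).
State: -1/√2|000⟩ - 1/√2|001⟩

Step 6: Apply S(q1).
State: -1/√2|000⟩ - 1/√2|001⟩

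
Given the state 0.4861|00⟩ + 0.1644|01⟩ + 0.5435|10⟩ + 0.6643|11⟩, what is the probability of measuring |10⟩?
0.2954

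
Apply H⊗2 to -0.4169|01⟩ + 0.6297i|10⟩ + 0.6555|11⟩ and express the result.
(0.1193 + 0.3149i)|00⟩ + (-0.1193 + 0.3149i)|01⟩ + (-0.5362 - 0.3149i)|10⟩ + (0.5362 - 0.3149i)|11⟩

H⊗2 gives amp(|y⟩) = (1/2) Σ_x (−1)^(x·y) amp(|x⟩), where x·y is the number of positions in which both x and y have a 1.
|00⟩: (-0.4169 + 0.6297i + 0.6555)/2 = (0.1193 + 0.3149i)
|01⟩: (0.4169 + 0.6297i - 0.6555)/2 = (-0.1193 + 0.3149i)
|10⟩: (-0.4169 - 0.6297i - 0.6555)/2 = (-0.5362 - 0.3149i)
|11⟩: (0.4169 - 0.6297i + 0.6555)/2 = (0.5362 - 0.3149i)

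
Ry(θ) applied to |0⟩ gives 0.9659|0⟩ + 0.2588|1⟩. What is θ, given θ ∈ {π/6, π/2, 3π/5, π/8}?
π/6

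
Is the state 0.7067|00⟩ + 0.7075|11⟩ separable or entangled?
Entangled

Writing the state as a|00⟩ + b|01⟩ + c|10⟩ + d|11⟩, it is a product state iff ad − bc = 0.
Here (a, b, c, d) = (0.7067, 0, 0, 0.7075): ad − bc = (0.7067)(0.7075) − (0)(0) = 0.5 ≠ 0, so the state is entangled.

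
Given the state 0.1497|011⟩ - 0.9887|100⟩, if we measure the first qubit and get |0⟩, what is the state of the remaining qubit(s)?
|11⟩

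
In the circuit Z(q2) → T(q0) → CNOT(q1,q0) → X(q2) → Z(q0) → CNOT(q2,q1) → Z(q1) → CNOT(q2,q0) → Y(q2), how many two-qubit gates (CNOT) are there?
3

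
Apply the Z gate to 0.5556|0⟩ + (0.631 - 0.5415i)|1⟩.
0.5556|0⟩ + (-0.631 + 0.5415i)|1⟩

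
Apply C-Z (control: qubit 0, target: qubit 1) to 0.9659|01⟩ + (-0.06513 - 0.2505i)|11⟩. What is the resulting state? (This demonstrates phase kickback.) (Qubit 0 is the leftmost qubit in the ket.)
0.9659|01⟩ + (0.06513 + 0.2505i)|11⟩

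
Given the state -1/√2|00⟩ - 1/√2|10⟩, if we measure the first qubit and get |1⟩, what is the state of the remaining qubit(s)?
-|0⟩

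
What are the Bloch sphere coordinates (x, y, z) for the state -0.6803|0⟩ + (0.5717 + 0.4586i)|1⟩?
(-0.7779, -0.624, -0.07435)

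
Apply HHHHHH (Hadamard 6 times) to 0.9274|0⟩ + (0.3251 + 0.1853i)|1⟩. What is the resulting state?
0.9274|0⟩ + (0.3251 + 0.1853i)|1⟩

H² = I, so an even number of Hadamards cancels: H^6 = I and the state is unchanged.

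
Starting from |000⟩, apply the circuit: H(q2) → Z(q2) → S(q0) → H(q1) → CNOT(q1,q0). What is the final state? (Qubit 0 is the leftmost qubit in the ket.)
1/2|000⟩ - 1/2|001⟩ + 1/2|110⟩ - 1/2|111⟩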